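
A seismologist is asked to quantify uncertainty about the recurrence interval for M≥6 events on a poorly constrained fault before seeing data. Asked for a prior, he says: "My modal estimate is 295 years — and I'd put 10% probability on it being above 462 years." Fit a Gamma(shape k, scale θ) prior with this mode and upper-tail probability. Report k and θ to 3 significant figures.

Gamma(k,θ) with k>1 has mode (k−1)θ, so θ = 295/(k−1).
Need P(X < 462) = 0.9 with θ tied to k this way. Start at k = 2, θ = 295: P(X<462) ≈ 0.464.
Too low — raise k to concentrate. Iterating converges to k ≈ 10.3.
Then θ = 295/(10.3−1) ≈ 31.7.

k ≈ 10.3, θ ≈ 31.7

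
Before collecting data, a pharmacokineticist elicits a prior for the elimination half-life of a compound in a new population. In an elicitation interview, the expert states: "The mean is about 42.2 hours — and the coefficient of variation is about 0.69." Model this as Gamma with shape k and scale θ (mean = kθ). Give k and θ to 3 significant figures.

For Gamma(k, scale θ): mean = kθ, variance = kθ², so CV = 1/√k.
CV = 0.69, hence k = 1/CV² = 2.1.
Then θ = mean/k = 42.2/2.1 = 20.1.

k ≈ 2.1, θ ≈ 20.1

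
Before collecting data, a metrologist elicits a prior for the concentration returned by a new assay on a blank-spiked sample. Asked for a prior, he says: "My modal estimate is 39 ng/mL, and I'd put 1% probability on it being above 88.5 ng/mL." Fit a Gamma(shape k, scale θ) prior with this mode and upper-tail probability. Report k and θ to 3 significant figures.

k ≈ 8.13, θ ≈ 5.47

Gamma(k,θ) with k>1 has mode (k−1)θ, so θ = 39/(k−1).
Need P(X < 88.5) = 0.99 with θ tied to k this way. Start at k = 2, θ = 39: P(X<88.5) ≈ 0.662.
Too low — raise k to concentrate. Iterating converges to k ≈ 8.13.
Then θ = 39/(8.13−1) ≈ 5.47.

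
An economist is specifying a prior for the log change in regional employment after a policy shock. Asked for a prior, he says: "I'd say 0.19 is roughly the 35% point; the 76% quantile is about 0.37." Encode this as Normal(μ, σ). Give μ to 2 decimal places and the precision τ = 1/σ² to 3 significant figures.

The p-quantile of Normal(μ,σ) is μ + z_p·σ, with z_{0.35} = -0.3853 and z_{0.76} = 0.7063.
Eliminate σ: μ = (z₂·x₁ − z₁·x₂)/(z₂ − z₁) = (0.7063·0.19 − (-0.3853)·0.37)/1.092 = 0.25.
Then σ = (x₂ − x₁)/(z₂ − z₁) = (0.37 − 0.19)/1.092 = 0.16.
Precision τ = 1/σ² = 1/0.1649² = 36.8.

μ = 0.25, τ = 36.8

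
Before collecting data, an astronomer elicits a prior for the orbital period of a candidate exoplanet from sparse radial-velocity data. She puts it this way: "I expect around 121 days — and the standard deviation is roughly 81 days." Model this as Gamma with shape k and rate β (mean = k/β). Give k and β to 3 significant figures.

For Gamma(k, rate β): mean = k/β, variance = k/β², so CV = 1/√k.
CV = SD/mean = 81/121 = 0.6694, hence k = 1/CV² = 2.23.
Then β = k/mean = 2.23/121 = 0.0184.

k ≈ 2.23, β ≈ 0.0184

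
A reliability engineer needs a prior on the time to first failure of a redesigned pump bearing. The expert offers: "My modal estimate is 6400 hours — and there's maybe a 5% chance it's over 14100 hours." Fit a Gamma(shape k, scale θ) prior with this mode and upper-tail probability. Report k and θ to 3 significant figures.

k ≈ 5.41, θ ≈ 1450

Gamma(k,θ) with k>1 has mode (k−1)θ, so θ = 6400/(k−1).
Need P(X < 14100) = 0.95 with θ tied to k this way. Start at k = 2, θ = 6400: P(X<14100) ≈ 0.646.
Too low — raise k to concentrate. Iterating converges to k ≈ 5.41.
Then θ = 6400/(5.41−1) ≈ 1450.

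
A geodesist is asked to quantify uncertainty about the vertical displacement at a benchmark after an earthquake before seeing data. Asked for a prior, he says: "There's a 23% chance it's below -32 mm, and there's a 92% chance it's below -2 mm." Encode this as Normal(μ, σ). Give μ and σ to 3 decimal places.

The p-quantile of Normal(μ,σ) is μ + z_p·σ, with z_{0.23} = -0.7388 and z_{0.92} = 1.405.
Eliminate σ: μ = (z₂·x₁ − z₁·x₂)/(z₂ − z₁) = (1.405·-32 − (-0.7388)·-2)/2.144 = -21.661.
Then σ = (x₂ − x₁)/(z₂ − z₁) = (-2 − -32)/2.144 = 13.993.

μ = -21.661, σ = 13.993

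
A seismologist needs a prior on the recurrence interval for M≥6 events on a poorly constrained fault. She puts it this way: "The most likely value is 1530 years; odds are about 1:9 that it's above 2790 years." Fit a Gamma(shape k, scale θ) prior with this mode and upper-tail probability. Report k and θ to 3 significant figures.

k ≈ 6.28, θ ≈ 290

Gamma(k,θ) with k>1 has mode (k−1)θ, so θ = 1530/(k−1).
Need P(X < 2790) = 0.9 with θ tied to k this way. Start at k = 2, θ = 1530: P(X<2790) ≈ 0.544.
Too low — raise k to concentrate. Iterating converges to k ≈ 6.28.
Then θ = 1530/(6.28−1) ≈ 290.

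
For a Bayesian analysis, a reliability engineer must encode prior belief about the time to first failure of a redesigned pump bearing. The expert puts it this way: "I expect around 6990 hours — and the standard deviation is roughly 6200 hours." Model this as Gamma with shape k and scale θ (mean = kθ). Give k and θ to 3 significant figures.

For Gamma(k, scale θ): mean = kθ, variance = kθ², so CV = 1/√k.
CV = SD/mean = 6200/6990 = 0.887, hence k = 1/CV² = 1.27.
Then θ = mean/k = 6990/1.27 = 5500.

k ≈ 1.27, θ ≈ 5500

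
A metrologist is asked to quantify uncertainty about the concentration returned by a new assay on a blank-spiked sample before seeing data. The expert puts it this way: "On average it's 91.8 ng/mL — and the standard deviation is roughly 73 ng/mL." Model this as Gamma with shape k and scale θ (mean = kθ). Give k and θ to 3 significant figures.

For Gamma(k, scale θ): mean = kθ, variance = kθ², so CV = 1/√k.
CV = SD/mean = 73/91.8 = 0.7952, hence k = 1/CV² = 1.58.
Then θ = mean/k = 91.8/1.58 = 58.1.

k ≈ 1.58, θ ≈ 58.1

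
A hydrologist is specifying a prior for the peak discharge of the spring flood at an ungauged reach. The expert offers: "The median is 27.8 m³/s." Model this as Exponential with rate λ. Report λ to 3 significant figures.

λ ≈ 0.0249

Exponential median = ln 2 / λ, so λ = ln 2 / 27.8 = 0.0249.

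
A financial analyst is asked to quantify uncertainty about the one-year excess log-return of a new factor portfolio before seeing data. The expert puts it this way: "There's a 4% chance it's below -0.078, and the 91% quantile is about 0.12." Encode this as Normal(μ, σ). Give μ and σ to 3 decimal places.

For Normal(μ,σ), the p-quantile is μ + z_p·σ. Here z_{0.04} = -1.751, z_{0.91} = 1.341.
So -0.078 = μ − 1.751σ and 0.12 = μ + 1.341σ.
Subtracting: σ = (0.12 − -0.078)/(1.341 − (-1.751)) = 0.064.
Then μ = -0.078 − (-1.751)·0.064 = 0.034.

μ = 0.034, σ = 0.064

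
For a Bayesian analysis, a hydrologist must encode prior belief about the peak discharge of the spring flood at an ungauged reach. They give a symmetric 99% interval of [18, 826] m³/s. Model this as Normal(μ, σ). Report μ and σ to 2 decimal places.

μ = 422.00, σ = 156.84

A symmetric 99% interval runs μ ± z·σ with z = 2.576.
Half-width = 404, so σ = 404/2.576 = 156.84.
μ is the interval midpoint, 422.00.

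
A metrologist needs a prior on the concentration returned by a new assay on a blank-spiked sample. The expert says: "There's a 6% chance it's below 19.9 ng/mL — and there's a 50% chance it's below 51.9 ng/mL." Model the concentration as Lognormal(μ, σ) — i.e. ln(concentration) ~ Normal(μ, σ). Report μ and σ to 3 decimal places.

If T ~ Lognormal(μ,σ) then ln T ~ Normal(μ,σ), so the p-quantile of ln T is μ + z_p·σ.
ln(19.9) = 2.991 and ln(51.9) = 3.949; z_{0.06} = -1.555, z_{0.5} = 0.
σ = (3.949 − 2.991)/(0 − (-1.555)) = 0.617.
μ = 2.991 − (-1.555)·0.617 = 3.949.

μ ≈ 3.949, σ ≈ 0.617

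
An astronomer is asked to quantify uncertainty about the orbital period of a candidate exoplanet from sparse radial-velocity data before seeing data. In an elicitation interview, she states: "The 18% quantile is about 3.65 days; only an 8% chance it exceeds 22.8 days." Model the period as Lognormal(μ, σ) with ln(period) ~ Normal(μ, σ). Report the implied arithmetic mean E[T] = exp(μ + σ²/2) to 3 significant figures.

If T ~ Lognormal(μ,σ) then ln T ~ Normal(μ,σ), so the p-quantile of ln T is μ + z_p·σ.
ln(3.65) = 1.295 and ln(22.8) = 3.127; z_{0.18} = -0.9154, z_{0.92} = 1.405.
σ = (3.127 − 1.295)/(1.405 − (-0.9154)) = 0.790.
μ = 1.295 − (-0.9154)·0.790 = 2.017.
E[T] = exp(μ + σ²/2) = exp(2.017 + 0.3117) = 10.3 days.

E[T] ≈ 10.3 days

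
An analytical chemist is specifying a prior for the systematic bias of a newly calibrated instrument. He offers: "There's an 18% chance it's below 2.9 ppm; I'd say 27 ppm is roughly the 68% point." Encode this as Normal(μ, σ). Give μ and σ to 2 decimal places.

μ = 18.85, σ = 17.43

The p-quantile of Normal(μ,σ) is μ + z_p·σ, with z_{0.18} = -0.9154 and z_{0.68} = 0.4677.
Eliminate σ: μ = (z₂·x₁ − z₁·x₂)/(z₂ − z₁) = (0.4677·2.9 − (-0.9154)·27)/1.383 = 18.85.
Then σ = (x₂ − x₁)/(z₂ − z₁) = (27 − 2.9)/1.383 = 17.43.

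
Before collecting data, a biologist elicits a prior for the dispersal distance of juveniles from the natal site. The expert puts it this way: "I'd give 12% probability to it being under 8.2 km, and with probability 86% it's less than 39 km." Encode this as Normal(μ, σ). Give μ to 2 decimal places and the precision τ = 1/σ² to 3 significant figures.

For Normal(μ,σ), the p-quantile is μ + z_p·σ. Here z_{0.12} = -1.175, z_{0.86} = 1.08.
So 8.2 = μ − 1.175σ and 39 = μ + 1.08σ.
Subtracting: σ = (39 − 8.2)/(1.08 − (-1.175)) = 13.66.
Then μ = 8.2 − (-1.175)·13.66 = 24.25.
Precision τ = 1/σ² = 1/13.66² = 0.00536.

μ = 24.25, τ = 0.00536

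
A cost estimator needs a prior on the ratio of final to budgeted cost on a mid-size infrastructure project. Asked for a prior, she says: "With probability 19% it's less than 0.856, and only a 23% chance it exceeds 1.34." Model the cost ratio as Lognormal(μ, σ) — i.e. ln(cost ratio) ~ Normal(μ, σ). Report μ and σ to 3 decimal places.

If T ~ Lognormal(μ,σ) then ln T ~ Normal(μ,σ), so the p-quantile of ln T is μ + z_p·σ.
ln(0.856) = -0.1555 and ln(1.34) = 0.2927; z_{0.19} = -0.8779, z_{0.77} = 0.7388.
σ = (0.2927 − -0.1555)/(0.7388 − (-0.8779)) = 0.277.
μ = -0.1555 − (-0.8779)·0.277 = 0.088.

μ ≈ 0.088, σ ≈ 0.277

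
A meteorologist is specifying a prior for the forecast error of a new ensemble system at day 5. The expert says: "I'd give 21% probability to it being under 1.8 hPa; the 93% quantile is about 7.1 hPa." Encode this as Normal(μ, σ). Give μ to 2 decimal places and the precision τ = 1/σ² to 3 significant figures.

μ = 3.67, τ = 0.185

The p-quantile of Normal(μ,σ) is μ + z_p·σ, with z_{0.21} = -0.8064 and z_{0.93} = 1.476.
Eliminate σ: μ = (z₂·x₁ − z₁·x₂)/(z₂ − z₁) = (1.476·1.8 − (-0.8064)·7.1)/2.282 = 3.67.
Then σ = (x₂ − x₁)/(z₂ − z₁) = (7.1 − 1.8)/2.282 = 2.32.
Precision τ = 1/σ² = 1/2.322² = 0.185.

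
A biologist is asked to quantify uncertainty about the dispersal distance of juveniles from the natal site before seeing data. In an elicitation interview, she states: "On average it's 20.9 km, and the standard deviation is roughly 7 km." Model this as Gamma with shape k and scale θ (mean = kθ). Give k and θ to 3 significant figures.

k ≈ 8.91, θ ≈ 2.34

For Gamma(k, scale θ): mean = kθ, variance = kθ², so CV = 1/√k.
CV = SD/mean = 7/20.9 = 0.3349, hence k = 1/CV² = 8.91.
Then θ = mean/k = 20.9/8.91 = 2.34.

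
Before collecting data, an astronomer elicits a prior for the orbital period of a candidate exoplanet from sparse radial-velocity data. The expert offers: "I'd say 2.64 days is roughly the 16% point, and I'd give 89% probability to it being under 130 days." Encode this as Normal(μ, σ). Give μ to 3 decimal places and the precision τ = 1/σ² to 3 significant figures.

μ = 59.666, τ = 0.000304

The p-quantile of Normal(μ,σ) is μ + z_p·σ, with z_{0.16} = -0.9945 and z_{0.89} = 1.227.
Eliminate σ: μ = (z₂·x₁ − z₁·x₂)/(z₂ − z₁) = (1.227·2.64 − (-0.9945)·130)/2.221 = 59.666.
Then σ = (x₂ − x₁)/(z₂ − z₁) = (130 − 2.64)/2.221 = 57.344.
Precision τ = 1/σ² = 1/57.34² = 0.000304.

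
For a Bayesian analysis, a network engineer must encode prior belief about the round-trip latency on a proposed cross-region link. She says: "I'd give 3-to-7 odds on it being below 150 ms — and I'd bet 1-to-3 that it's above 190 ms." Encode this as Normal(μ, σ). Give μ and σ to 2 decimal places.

μ = 167.50, σ = 33.36

The p-quantile of Normal(μ,σ) is μ + z_p·σ, with z_{0.3} = -0.5244 and z_{0.75} = 0.6745.
Eliminate σ: μ = (z₂·x₁ − z₁·x₂)/(z₂ − z₁) = (0.6745·150 − (-0.5244)·190)/1.199 = 167.50.
Then σ = (x₂ − x₁)/(z₂ − z₁) = (190 − 150)/1.199 = 33.36.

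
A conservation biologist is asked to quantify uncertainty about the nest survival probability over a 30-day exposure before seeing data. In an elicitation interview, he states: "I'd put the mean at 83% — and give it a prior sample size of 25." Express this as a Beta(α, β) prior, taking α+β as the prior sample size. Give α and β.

α = 20.75, β = 4.25

Under the effective-sample-size interpretation, Beta(α, β) has prior mean α/(α+β) and prior sample size α+β.
So α+β = 25 and α/(α+β) = 0.83, giving α = 0.83·25 = 20.75 and β = 25 − 20.75 = 4.25.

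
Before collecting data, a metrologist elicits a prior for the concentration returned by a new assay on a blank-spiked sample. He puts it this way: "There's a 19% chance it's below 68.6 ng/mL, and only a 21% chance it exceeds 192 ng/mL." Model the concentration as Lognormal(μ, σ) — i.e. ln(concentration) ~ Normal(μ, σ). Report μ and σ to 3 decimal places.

μ ≈ 4.765, σ ≈ 0.611

If T ~ Lognormal(μ,σ) then ln T ~ Normal(μ,σ), so the p-quantile of ln T is μ + z_p·σ.
ln(68.6) = 4.228 and ln(192) = 5.257; z_{0.19} = -0.8779, z_{0.79} = 0.8064.
σ = (5.257 − 4.228)/(0.8064 − (-0.8779)) = 0.611.
μ = 4.228 − (-0.8779)·0.611 = 4.765.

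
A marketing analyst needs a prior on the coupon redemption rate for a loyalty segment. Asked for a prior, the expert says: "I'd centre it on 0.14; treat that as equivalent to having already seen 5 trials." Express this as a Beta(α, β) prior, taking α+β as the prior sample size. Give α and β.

Under the effective-sample-size interpretation, Beta(α, β) has prior mean α/(α+β) and prior sample size α+β.
So α+β = 5 and α/(α+β) = 0.14, giving α = 0.14·5 = 0.7 and β = 5 − 0.7 = 4.3.

α = 0.7, β = 4.3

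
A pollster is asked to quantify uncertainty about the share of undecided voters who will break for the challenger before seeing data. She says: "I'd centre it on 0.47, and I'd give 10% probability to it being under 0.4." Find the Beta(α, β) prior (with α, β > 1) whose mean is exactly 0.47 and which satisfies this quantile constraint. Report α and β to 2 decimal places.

α ≈ 38.91, β ≈ 43.88

With mean 0.47 fixed, write α = 0.47s, β = 0.53s where s = α+β.
Need P(θ < 0.4) = 0.1 under Beta(0.47s, 0.53s). Normal approximation: (q−m)/√(m(1−m)/s) ≈ z_{0.1} = -1.28, so s ≈ 0.47·0.53·(-1.28)²/(0.4−0.47)² = 83.5.
At s = 83.5: P(θ<0.4) ≈ 0.099. Adjusting to match 0.1 gives s ≈ 82.79.
So α = 0.47·82.79 ≈ 38.91, β = 0.53·82.79 ≈ 43.88.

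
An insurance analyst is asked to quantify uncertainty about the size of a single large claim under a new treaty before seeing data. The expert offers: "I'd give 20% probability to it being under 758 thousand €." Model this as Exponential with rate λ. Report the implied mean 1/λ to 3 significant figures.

P(T < 758.0) = 1 − e^(−λ·758.0) = 0.2, so λ = −ln(1−0.2)/758.0 = −ln(0.8)/758.0 = 0.000294.
Mean = 1/λ = 3400 thousand €.

mean ≈ 3400 thousand €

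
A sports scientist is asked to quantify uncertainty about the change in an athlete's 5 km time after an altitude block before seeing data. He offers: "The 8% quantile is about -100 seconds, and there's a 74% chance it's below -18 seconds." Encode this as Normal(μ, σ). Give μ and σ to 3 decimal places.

For Normal(μ,σ), the p-quantile is μ + z_p·σ. Here z_{0.08} = -1.405, z_{0.74} = 0.6433.
So -100 = μ − 1.405σ and -18 = μ + 0.6433σ.
Subtracting: σ = (-18 − -100)/(0.6433 − (-1.405)) = 40.031.
Then μ = -100 − (-1.405)·40.031 = -43.754.

μ = -43.754, σ = 40.031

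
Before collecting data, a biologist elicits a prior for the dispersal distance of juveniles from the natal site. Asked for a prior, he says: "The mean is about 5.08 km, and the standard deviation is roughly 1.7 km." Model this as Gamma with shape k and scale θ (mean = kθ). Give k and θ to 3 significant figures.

k ≈ 8.93, θ ≈ 0.569

For Gamma(k, scale θ): mean = kθ, variance = kθ², so CV = 1/√k.
CV = SD/mean = 1.7/5.08 = 0.3346, hence k = 1/CV² = 8.93.
Then θ = mean/k = 5.08/8.93 = 0.569.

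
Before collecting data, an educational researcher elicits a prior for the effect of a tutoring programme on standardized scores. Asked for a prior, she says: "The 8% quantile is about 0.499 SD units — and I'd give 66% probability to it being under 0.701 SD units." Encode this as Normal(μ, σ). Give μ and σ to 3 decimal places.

μ = 0.655, σ = 0.111

The p-quantile of Normal(μ,σ) is μ + z_p·σ, with z_{0.08} = -1.405 and z_{0.66} = 0.4125.
Eliminate σ: μ = (z₂·x₁ − z₁·x₂)/(z₂ − z₁) = (0.4125·0.499 − (-1.405)·0.701)/1.818 = 0.655.
Then σ = (x₂ − x₁)/(z₂ − z₁) = (0.701 − 0.499)/1.818 = 0.111.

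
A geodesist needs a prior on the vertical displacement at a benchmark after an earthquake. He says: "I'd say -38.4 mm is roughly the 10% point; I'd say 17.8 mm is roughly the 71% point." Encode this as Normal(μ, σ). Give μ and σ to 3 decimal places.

The p-quantile of Normal(μ,σ) is μ + z_p·σ, with z_{0.1} = -1.282 and z_{0.71} = 0.5534.
Eliminate σ: μ = (z₂·x₁ − z₁·x₂)/(z₂ − z₁) = (0.5534·-38.4 − (-1.282)·17.8)/1.835 = 0.851.
Then σ = (x₂ − x₁)/(z₂ − z₁) = (17.8 − -38.4)/1.835 = 30.628.

μ = 0.851, σ = 30.628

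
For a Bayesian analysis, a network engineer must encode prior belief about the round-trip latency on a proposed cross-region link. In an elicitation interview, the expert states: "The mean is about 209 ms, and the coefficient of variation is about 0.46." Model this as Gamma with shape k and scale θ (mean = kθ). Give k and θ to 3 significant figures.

For Gamma(k, scale θ): mean = kθ, variance = kθ², so CV = 1/√k.
CV = 0.46, hence k = 1/CV² = 4.73.
Then θ = mean/k = 209/4.73 = 44.2.

k ≈ 4.73, θ ≈ 44.2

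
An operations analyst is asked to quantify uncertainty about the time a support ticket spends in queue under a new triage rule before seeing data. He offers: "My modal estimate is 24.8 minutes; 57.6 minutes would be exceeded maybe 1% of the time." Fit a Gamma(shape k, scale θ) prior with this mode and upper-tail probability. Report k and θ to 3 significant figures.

Gamma(k,θ) with k>1 has mode (k−1)θ, so θ = 24.8/(k−1).
Need P(X < 57.6) = 0.99 with θ tied to k this way. Start at k = 2, θ = 24.8: P(X<57.6) ≈ 0.674.
Too low — raise k to concentrate. Iterating converges to k ≈ 7.71.
Then θ = 24.8/(7.71−1) ≈ 3.69.

k ≈ 7.71, θ ≈ 3.69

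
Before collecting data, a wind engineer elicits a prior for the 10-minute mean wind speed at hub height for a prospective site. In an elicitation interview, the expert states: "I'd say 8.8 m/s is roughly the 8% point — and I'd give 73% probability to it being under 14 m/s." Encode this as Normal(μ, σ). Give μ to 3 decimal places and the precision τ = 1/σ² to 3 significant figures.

μ = 12.421, τ = 0.151

For Normal(μ,σ), the p-quantile is μ + z_p·σ. Here z_{0.08} = -1.405, z_{0.73} = 0.6128.
So 8.8 = μ − 1.405σ and 14 = μ + 0.6128σ.
Subtracting: σ = (14 − 8.8)/(0.6128 − (-1.405)) = 2.577.
Then μ = 8.8 − (-1.405)·2.577 = 12.421.
Precision τ = 1/σ² = 1/2.577² = 0.151.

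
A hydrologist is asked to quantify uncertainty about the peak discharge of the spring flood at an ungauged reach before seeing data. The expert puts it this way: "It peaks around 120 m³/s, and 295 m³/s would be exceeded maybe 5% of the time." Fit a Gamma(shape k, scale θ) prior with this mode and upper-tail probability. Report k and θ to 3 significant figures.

k ≈ 4.36, θ ≈ 35.7

Gamma(k,θ) with k>1 has mode (k−1)θ, so θ = 120/(k−1).
Need P(X < 295) = 0.95 with θ tied to k this way. Start at k = 2, θ = 120: P(X<295) ≈ 0.704.
Too low — raise k to concentrate. Iterating converges to k ≈ 4.36.
Then θ = 120/(4.36−1) ≈ 35.7.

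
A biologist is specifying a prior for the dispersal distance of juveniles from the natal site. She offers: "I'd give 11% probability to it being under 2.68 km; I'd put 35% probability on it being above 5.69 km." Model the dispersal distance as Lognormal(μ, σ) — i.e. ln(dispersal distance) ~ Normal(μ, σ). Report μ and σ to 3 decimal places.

μ ≈ 1.559, σ ≈ 0.467

If T ~ Lognormal(μ,σ) then ln T ~ Normal(μ,σ), so the p-quantile of ln T is μ + z_p·σ.
ln(2.68) = 0.9858 and ln(5.69) = 1.739; z_{0.11} = -1.227, z_{0.65} = 0.3853.
σ = (1.739 − 0.9858)/(0.3853 − (-1.227)) = 0.467.
μ = 0.9858 − (-1.227)·0.467 = 1.559.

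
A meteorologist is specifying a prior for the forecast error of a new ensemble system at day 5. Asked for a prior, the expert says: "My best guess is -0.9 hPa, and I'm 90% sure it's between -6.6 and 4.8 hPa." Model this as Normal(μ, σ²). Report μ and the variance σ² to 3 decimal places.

A symmetric 90% interval runs μ ± z·σ with z = 1.645.
Half-width = 5.7, so σ = 5.7/1.645 = 3.4654 and σ² = 12.009.
μ is the stated best guess, -0.900.

μ = -0.900, σ² = 12.009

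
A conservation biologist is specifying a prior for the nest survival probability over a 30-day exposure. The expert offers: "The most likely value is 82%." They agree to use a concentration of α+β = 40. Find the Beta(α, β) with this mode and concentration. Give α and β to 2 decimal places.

α = 32.16, β = 7.84

For α,β > 1 the Beta mode is (α−1)/(α+β−2). With α+β = 40, the mode is (α−1)/38.
Set (α−1)/38 = 0.82 → α = 1 + 0.82·38 = 32.16.
β = 40 − α = 7.84.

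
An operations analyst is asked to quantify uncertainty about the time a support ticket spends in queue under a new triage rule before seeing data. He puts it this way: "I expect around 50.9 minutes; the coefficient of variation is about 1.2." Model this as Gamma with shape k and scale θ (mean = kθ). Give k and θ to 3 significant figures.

For Gamma(k, scale θ): mean = kθ, variance = kθ², so CV = 1/√k.
CV = 1.2, hence k = 1/CV² = 0.694.
Then θ = mean/k = 50.9/0.694 = 73.3.

k ≈ 0.694, θ ≈ 73.3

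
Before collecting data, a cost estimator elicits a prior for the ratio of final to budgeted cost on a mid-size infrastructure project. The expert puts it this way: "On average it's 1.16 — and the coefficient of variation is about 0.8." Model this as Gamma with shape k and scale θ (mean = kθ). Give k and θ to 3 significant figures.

For Gamma(k, scale θ): mean = kθ, variance = kθ², so CV = 1/√k.
CV = 0.8, hence k = 1/CV² = 1.56.
Then θ = mean/k = 1.16/1.56 = 0.742.

k ≈ 1.56, θ ≈ 0.742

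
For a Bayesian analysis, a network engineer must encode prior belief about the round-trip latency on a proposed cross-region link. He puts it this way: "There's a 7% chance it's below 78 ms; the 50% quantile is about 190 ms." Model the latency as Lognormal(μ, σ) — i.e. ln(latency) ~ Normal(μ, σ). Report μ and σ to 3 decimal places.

μ ≈ 5.247, σ ≈ 0.603

If T ~ Lognormal(μ,σ) then ln T ~ Normal(μ,σ), so the p-quantile of ln T is μ + z_p·σ.
ln(78) = 4.357 and ln(190) = 5.247; z_{0.07} = -1.476, z_{0.5} = 0.
σ = (5.247 − 4.357)/(0 − (-1.476)) = 0.603.
μ = 4.357 − (-1.476)·0.603 = 5.247.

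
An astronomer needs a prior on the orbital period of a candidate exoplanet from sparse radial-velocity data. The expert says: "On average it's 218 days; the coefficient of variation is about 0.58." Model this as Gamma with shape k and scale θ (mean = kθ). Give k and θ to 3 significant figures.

For Gamma(k, scale θ): mean = kθ, variance = kθ², so CV = 1/√k.
CV = 0.58, hence k = 1/CV² = 2.97.
Then θ = mean/k = 218/2.97 = 73.3.

k ≈ 2.97, θ ≈ 73.3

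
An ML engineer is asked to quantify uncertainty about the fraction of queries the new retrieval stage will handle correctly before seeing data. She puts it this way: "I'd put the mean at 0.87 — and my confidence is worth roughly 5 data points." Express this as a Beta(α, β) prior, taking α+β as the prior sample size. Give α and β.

Under the effective-sample-size interpretation, Beta(α, β) has prior mean α/(α+β) and prior sample size α+β.
So α+β = 5 and α/(α+β) = 0.87, giving α = 0.87·5 = 4.35 and β = 5 − 4.35 = 0.65.

α = 4.35, β = 0.65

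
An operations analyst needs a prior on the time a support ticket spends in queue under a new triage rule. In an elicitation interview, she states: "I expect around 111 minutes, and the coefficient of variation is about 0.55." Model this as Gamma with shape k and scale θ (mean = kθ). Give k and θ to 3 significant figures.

For Gamma(k, scale θ): mean = kθ, variance = kθ², so CV = 1/√k.
CV = 0.55, hence k = 1/CV² = 3.31.
Then θ = mean/k = 111/3.31 = 33.6.

k ≈ 3.31, θ ≈ 33.6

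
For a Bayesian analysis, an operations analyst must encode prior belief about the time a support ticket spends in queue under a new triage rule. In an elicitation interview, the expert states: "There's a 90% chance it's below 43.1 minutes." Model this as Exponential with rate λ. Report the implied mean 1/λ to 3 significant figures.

mean ≈ 18.7 minutes

P(T < 43.1) = 1 − e^(−λ·43.1) = 0.9, so λ = −ln(1−0.9)/43.1 = −ln(0.1)/43.1 = 0.0534.
Mean = 1/λ = 18.7 minutes.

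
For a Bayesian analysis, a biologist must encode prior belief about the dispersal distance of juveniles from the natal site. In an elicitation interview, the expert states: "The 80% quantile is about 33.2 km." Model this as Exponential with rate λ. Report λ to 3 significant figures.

P(T < 33.2) = 1 − e^(−λ·33.2) = 0.8, so λ = −ln(1−0.8)/33.2 = −ln(0.2)/33.2 = 0.0485.

λ ≈ 0.0485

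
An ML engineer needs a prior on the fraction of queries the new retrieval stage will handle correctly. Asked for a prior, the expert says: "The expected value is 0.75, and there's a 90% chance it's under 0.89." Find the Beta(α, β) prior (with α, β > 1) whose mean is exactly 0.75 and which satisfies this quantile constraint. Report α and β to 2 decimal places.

With mean 0.75 fixed, write α = 0.75s, β = 0.25s where s = α+β.
Need P(θ < 0.89) = 0.9 under Beta(0.75s, 0.25s). Normal approximation: (q−m)/√(m(1−m)/s) ≈ z_{0.9} = 1.28, so s ≈ 0.75·0.25·(1.28)²/(0.89−0.75)² = 15.7.
At s = 15.7: P(θ<0.89) ≈ 0.924. Adjusting to match 0.9 gives s ≈ 13.08.
So α = 0.75·13.08 ≈ 9.81, β = 0.25·13.08 ≈ 3.27.

α ≈ 9.81, β ≈ 3.27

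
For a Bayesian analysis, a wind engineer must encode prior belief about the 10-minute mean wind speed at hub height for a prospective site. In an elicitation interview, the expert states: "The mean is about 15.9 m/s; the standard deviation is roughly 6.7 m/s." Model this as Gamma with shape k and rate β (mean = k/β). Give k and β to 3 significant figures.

k ≈ 5.63, β ≈ 0.354

For Gamma(k, rate β): mean = k/β, variance = k/β², so CV = 1/√k.
CV = SD/mean = 6.7/15.9 = 0.4214, hence k = 1/CV² = 5.63.
Then β = k/mean = 5.63/15.9 = 0.354.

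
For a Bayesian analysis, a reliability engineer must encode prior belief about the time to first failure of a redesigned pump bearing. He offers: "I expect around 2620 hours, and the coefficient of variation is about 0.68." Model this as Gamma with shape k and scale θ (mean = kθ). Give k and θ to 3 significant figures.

For Gamma(k, scale θ): mean = kθ, variance = kθ², so CV = 1/√k.
CV = 0.68, hence k = 1/CV² = 2.16.
Then θ = mean/k = 2620/2.16 = 1210.

k ≈ 2.16, θ ≈ 1210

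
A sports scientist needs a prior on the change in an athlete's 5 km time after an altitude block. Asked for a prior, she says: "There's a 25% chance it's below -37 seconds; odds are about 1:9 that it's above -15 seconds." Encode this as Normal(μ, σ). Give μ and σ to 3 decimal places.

μ = -29.414, σ = 11.247

For Normal(μ,σ), the p-quantile is μ + z_p·σ. Here z_{0.25} = -0.6745, z_{0.9} = 1.282.
So -37 = μ − 0.6745σ and -15 = μ + 1.282σ.
Subtracting: σ = (-15 − -37)/(1.282 − (-0.6745)) = 11.247.
Then μ = -37 − (-0.6745)·11.247 = -29.414.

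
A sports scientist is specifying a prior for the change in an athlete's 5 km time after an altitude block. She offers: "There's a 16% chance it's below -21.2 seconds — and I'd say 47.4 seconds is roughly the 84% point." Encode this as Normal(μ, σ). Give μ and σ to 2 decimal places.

μ = 13.10, σ = 34.49

For Normal(μ,σ), the p-quantile is μ + z_p·σ. Here z_{0.16} = -0.9945, z_{0.84} = 0.9945.
So -21.2 = μ − 0.9945σ and 47.4 = μ + 0.9945σ.
Subtracting: σ = (47.4 − -21.2)/(0.9945 − (-0.9945)) = 34.49.
Then μ = -21.2 − (-0.9945)·34.49 = 13.10.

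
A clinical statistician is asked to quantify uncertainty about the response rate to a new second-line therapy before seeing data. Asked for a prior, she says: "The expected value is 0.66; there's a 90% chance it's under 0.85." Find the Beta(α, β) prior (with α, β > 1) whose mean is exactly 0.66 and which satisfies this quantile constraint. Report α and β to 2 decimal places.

α ≈ 5.79, β ≈ 2.98

With mean 0.66 fixed, write α = 0.66s, β = 0.34s where s = α+β.
Need P(θ < 0.85) = 0.9 under Beta(0.66s, 0.34s). Normal approximation: (q−m)/√(m(1−m)/s) ≈ z_{0.9} = 1.28, so s ≈ 0.66·0.34·(1.28)²/(0.85−0.66)² = 10.2.
At s = 10.2: P(θ<0.85) ≈ 0.919. Adjusting to match 0.9 gives s ≈ 8.78.
So α = 0.66·8.78 ≈ 5.79, β = 0.34·8.78 ≈ 2.98.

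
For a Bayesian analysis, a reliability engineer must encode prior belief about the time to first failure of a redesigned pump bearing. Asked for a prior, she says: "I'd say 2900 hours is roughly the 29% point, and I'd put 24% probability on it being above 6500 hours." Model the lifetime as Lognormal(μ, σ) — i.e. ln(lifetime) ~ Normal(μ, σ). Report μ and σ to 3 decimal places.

μ ≈ 8.327, σ ≈ 0.641

If T ~ Lognormal(μ,σ) then ln T ~ Normal(μ,σ), so the p-quantile of ln T is μ + z_p·σ.
ln(2900) = 7.972 and ln(6500) = 8.78; z_{0.29} = -0.5534, z_{0.76} = 0.7063.
σ = (8.78 − 7.972)/(0.7063 − (-0.5534)) = 0.641.
μ = 7.972 − (-0.5534)·0.641 = 8.327.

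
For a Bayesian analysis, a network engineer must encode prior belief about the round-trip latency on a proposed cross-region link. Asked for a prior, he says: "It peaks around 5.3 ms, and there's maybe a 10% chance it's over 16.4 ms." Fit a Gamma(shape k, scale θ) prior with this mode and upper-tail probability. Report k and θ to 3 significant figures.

k ≈ 2.49, θ ≈ 3.57

Gamma(k,θ) with k>1 has mode (k−1)θ, so θ = 5.3/(k−1).
Need P(X < 16.4) = 0.9 with θ tied to k this way. Start at k = 2, θ = 5.3: P(X<16.4) ≈ 0.815.
Too low — raise k to concentrate. Iterating converges to k ≈ 2.49.
Then θ = 5.3/(2.49−1) ≈ 3.57.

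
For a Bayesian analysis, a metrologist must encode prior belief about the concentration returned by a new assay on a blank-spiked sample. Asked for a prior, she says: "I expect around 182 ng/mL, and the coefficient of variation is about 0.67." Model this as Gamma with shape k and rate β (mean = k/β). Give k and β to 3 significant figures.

k ≈ 2.23, β ≈ 0.0122

For Gamma(k, rate β): mean = k/β, variance = k/β², so CV = 1/√k.
CV = 0.67, hence k = 1/CV² = 2.23.
Then β = k/mean = 2.23/182 = 0.0122.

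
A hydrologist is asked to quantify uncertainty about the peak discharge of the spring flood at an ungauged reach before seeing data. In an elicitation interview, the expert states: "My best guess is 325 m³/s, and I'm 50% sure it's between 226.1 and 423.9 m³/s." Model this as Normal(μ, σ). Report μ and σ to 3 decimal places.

A symmetric 50% interval runs μ ± z·σ with z = 0.6745.
Half-width = 98.9, so σ = 98.9/0.6745 = 146.629.
μ is the stated best guess, 325.000.

μ = 325.000, σ = 146.629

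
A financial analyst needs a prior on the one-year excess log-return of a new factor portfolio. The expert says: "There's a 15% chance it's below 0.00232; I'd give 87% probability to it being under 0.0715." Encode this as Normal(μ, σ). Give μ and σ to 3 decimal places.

μ = 0.035, σ = 0.032

For Normal(μ,σ), the p-quantile is μ + z_p·σ. Here z_{0.15} = -1.036, z_{0.87} = 1.126.
So 0.00232 = μ − 1.036σ and 0.0715 = μ + 1.126σ.
Subtracting: σ = (0.0715 − 0.00232)/(1.126 − (-1.036)) = 0.032.
Then μ = 0.00232 − (-1.036)·0.032 = 0.035.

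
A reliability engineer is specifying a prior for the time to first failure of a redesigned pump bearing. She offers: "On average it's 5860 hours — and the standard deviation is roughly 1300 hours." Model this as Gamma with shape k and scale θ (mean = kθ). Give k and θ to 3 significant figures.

For Gamma(k, scale θ): mean = kθ, variance = kθ², so CV = 1/√k.
CV = SD/mean = 1300/5860 = 0.2218, hence k = 1/CV² = 20.3.
Then θ = mean/k = 5860/20.3 = 288.

k ≈ 20.3, θ ≈ 288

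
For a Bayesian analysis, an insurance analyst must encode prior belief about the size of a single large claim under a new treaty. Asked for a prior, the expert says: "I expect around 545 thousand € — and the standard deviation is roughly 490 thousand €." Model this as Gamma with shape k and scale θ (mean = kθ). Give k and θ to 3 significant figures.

k ≈ 1.24, θ ≈ 441

For Gamma(k, scale θ): mean = kθ, variance = kθ², so CV = 1/√k.
CV = SD/mean = 490/545 = 0.8991, hence k = 1/CV² = 1.24.
Then θ = mean/k = 545/1.24 = 441.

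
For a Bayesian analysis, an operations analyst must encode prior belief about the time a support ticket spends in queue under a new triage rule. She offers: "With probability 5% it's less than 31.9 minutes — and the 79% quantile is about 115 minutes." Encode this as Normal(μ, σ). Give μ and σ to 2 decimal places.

For Normal(μ,σ), the p-quantile is μ + z_p·σ. Here z_{0.05} = -1.645, z_{0.79} = 0.8064.
So 31.9 = μ − 1.645σ and 115 = μ + 0.8064σ.
Subtracting: σ = (115 − 31.9)/(0.8064 − (-1.645)) = 33.90.
Then μ = 31.9 − (-1.645)·33.90 = 87.66.

μ = 87.66, σ = 33.90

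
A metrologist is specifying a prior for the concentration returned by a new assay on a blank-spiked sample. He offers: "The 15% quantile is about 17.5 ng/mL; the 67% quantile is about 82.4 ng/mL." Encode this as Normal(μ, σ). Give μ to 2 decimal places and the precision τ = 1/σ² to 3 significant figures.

μ = 63.06, τ = 0.000517

The p-quantile of Normal(μ,σ) is μ + z_p·σ, with z_{0.15} = -1.036 and z_{0.67} = 0.4399.
Eliminate σ: μ = (z₂·x₁ − z₁·x₂)/(z₂ − z₁) = (0.4399·17.5 − (-1.036)·82.4)/1.476 = 63.06.
Then σ = (x₂ − x₁)/(z₂ − z₁) = (82.4 − 17.5)/1.476 = 43.96.
Precision τ = 1/σ² = 1/43.96² = 0.000517.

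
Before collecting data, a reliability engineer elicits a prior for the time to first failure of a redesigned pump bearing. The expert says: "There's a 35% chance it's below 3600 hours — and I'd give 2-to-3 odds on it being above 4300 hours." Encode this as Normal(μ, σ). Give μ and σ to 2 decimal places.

μ = 4022.32, σ = 1096.03

The p-quantile of Normal(μ,σ) is μ + z_p·σ, with z_{0.35} = -0.3853 and z_{0.6} = 0.2533.
Eliminate σ: μ = (z₂·x₁ − z₁·x₂)/(z₂ − z₁) = (0.2533·3600 − (-0.3853)·4300)/0.6387 = 4022.32.
Then σ = (x₂ − x₁)/(z₂ − z₁) = (4300 − 3600)/0.6387 = 1096.03.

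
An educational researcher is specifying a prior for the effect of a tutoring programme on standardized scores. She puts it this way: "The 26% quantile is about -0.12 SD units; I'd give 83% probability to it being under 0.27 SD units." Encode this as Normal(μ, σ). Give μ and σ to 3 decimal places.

For Normal(μ,σ), the p-quantile is μ + z_p·σ. Here z_{0.26} = -0.6433, z_{0.83} = 0.9542.
So -0.12 = μ − 0.6433σ and 0.27 = μ + 0.9542σ.
Subtracting: σ = (0.27 − -0.12)/(0.9542 − (-0.6433)) = 0.244.
Then μ = -0.12 − (-0.6433)·0.244 = 0.037.

μ = 0.037, σ = 0.244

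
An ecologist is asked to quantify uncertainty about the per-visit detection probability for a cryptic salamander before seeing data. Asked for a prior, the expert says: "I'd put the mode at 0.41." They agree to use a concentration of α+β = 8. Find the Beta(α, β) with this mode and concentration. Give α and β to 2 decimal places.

For α,β > 1 the Beta mode is (α−1)/(α+β−2). With α+β = 8, the mode is (α−1)/6.
Set (α−1)/6 = 0.41 → α = 1 + 0.41·6 = 3.46.
β = 8 − α = 4.54.

α = 3.46, β = 4.54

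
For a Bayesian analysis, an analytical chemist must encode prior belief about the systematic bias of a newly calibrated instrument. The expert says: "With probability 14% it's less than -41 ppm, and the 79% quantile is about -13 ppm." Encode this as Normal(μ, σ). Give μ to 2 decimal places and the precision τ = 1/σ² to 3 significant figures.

The p-quantile of Normal(μ,σ) is μ + z_p·σ, with z_{0.14} = -1.08 and z_{0.79} = 0.8064.
Eliminate σ: μ = (z₂·x₁ − z₁·x₂)/(z₂ − z₁) = (0.8064·-41 − (-1.08)·-13)/1.887 = -24.97.
Then σ = (x₂ − x₁)/(z₂ − z₁) = (-13 − -41)/1.887 = 14.84.
Precision τ = 1/σ² = 1/14.84² = 0.00454.

μ = -24.97, τ = 0.00454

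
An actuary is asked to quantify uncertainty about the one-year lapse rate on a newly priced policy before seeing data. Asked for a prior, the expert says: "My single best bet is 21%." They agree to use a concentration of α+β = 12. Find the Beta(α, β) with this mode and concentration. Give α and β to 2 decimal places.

α = 3.10, β = 8.90

For α,β > 1 the Beta mode is (α−1)/(α+β−2). With α+β = 12, the mode is (α−1)/10.
Set (α−1)/10 = 0.21 → α = 1 + 0.21·10 = 3.10.
β = 12 − α = 8.90.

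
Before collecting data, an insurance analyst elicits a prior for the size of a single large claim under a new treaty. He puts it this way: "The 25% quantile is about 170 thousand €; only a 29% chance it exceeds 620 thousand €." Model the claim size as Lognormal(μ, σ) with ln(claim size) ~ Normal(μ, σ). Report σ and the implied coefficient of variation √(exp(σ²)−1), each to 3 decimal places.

σ ≈ 1.054, CV ≈ 1.427

If T ~ Lognormal(μ,σ) then ln T ~ Normal(μ,σ), so the p-quantile of ln T is μ + z_p·σ.
ln(170) = 5.136 and ln(620) = 6.43; z_{0.25} = -0.6745, z_{0.71} = 0.5534.
σ = (6.43 − 5.136)/(0.5534 − (-0.6745)) = 1.054.
μ = 5.136 − (-0.6745)·1.054 = 5.847.
CV = √(exp(σ²)−1) = √(exp(1.1105)−1) = 1.427.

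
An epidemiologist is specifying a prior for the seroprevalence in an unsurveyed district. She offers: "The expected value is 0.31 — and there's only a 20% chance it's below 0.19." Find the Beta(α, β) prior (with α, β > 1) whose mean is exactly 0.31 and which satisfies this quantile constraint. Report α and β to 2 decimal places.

With mean 0.31 fixed, write α = 0.31s, β = 0.69s where s = α+β.
Need P(θ < 0.19) = 0.2 under Beta(0.31s, 0.69s). Normal approximation: (q−m)/√(m(1−m)/s) ≈ z_{0.2} = -0.842, so s ≈ 0.31·0.69·(-0.842)²/(0.19−0.31)² = 10.5.
At s = 10.5: P(θ<0.19) ≈ 0.206. Adjusting to match 0.2 gives s ≈ 10.92.
So α = 0.31·10.92 ≈ 3.39, β = 0.69·10.92 ≈ 7.54.

α ≈ 3.39, β ≈ 7.54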